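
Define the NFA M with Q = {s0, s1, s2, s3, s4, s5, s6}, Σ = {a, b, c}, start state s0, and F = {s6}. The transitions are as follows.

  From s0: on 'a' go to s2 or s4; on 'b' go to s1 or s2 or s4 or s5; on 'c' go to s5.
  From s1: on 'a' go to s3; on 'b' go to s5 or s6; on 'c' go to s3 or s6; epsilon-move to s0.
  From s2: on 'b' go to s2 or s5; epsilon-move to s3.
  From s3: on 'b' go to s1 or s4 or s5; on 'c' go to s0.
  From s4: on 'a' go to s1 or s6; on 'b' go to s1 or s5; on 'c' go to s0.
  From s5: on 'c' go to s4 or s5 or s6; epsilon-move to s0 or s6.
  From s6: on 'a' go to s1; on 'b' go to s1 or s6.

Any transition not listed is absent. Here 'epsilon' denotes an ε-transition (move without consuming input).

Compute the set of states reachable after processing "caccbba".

Start in {s0}.
Read 'c': {s0} → {s0, s5, s6}.
Read 'a': {s0, s5, s6} → {s0, s1, s2, s3, s4}.
Read 'c': {s0, s1, s2, s3, s4} → {s0, s3, s5, s6}.
Read 'c': {s0, s3, s5, s6} → {s0, s4, s5, s6}.
Read 'b': {s0, s4, s5, s6} → {s0, s1, s2, s3, s4, s5, s6}.
Read 'b': {s0, s1, s2, s3, s4, s5, s6} → {s0, s1, s2, s3, s4, s5, s6}.
Read 'a': {s0, s1, s2, s3, s4, s5, s6} → {s0, s1, s2, s3, s4, s6}.

{s0, s1, s2, s3, s4, s6}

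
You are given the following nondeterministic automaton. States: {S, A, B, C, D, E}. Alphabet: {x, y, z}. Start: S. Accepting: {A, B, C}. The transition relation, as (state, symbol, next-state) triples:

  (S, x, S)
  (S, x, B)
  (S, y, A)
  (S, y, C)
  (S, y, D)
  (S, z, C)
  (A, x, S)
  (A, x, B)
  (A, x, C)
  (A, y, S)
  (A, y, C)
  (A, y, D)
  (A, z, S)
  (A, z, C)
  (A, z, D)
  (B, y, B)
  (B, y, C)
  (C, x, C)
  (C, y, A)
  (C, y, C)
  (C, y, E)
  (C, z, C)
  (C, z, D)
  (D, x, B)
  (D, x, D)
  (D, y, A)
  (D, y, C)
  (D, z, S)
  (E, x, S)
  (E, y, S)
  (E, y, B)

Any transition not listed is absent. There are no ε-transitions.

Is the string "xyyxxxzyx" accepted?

Yes

Start in {S}.
Read 'x': {S} → {S, B}.
Read 'y': {S, B} → {A, B, C, D}.
Read 'y': {A, B, C, D} → {S, A, B, C, D, E}.
Read 'x': {S, A, B, C, D, E} → {S, B, C, D}.
Read 'x': {S, B, C, D} → {S, B, C, D}.
Read 'x': {S, B, C, D} → {S, B, C, D}.
Read 'z': {S, B, C, D} → {S, C, D}.
Read 'y': {S, C, D} → {A, C, D, E}.
Read 'x': {A, C, D, E} → {S, B, C, D}.
The final set {S, B, C, D} contains the accepting states B, C.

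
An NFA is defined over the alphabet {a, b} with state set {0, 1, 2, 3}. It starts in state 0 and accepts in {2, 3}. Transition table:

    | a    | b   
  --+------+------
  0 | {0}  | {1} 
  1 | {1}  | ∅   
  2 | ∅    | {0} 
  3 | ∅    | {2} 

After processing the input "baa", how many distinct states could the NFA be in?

1

Start in {0}.
Read 'b': 0→{1}; now {1}.
Read 'a': 1→{1}; now {1}.
Read 'a': 1→{1}; now {1}.
That set has 1 state.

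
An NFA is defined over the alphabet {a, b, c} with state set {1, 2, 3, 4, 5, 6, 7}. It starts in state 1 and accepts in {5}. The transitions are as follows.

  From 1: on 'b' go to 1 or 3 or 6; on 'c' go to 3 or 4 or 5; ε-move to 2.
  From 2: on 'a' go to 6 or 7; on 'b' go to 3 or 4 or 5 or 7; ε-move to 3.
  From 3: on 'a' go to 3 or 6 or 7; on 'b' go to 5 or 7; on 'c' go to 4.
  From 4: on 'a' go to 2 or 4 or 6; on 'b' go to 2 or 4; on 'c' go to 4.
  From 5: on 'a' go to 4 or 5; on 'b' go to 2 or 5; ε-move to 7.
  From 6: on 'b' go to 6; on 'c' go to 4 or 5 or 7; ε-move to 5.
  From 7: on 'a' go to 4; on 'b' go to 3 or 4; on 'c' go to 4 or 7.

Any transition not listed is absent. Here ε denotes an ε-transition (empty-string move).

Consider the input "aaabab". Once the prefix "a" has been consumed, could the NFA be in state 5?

Start: ε-closure({1}) = {1, 2, 3}.
Read 'a': {1, 2, 3} → {3, 5, 6, 7}.
State 5 is in {3, 5, 6, 7}.

Yes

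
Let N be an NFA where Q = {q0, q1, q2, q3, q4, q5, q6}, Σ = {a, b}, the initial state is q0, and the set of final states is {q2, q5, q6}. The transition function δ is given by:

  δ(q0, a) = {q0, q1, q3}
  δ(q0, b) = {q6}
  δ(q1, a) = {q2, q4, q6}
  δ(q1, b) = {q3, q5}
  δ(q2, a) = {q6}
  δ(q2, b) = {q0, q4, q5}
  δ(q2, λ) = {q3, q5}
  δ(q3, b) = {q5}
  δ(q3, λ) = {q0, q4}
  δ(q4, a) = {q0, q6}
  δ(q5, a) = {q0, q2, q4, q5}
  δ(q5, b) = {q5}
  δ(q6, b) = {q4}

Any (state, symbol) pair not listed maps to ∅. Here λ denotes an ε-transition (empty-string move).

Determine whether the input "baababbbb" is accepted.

No

Start in {q0}.
Read 'b': q0→{q6}; now {q6}.
Read 'a': q6→∅; now ∅.
The set is empty and remains empty for the remaining 7 symbols.
The final set ∅ contains no accepting state.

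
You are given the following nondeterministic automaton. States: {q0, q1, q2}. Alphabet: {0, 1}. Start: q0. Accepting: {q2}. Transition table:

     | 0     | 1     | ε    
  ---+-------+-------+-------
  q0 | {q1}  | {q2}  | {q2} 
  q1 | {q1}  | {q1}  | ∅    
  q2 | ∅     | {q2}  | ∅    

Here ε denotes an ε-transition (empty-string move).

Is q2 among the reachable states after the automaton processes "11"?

Start: ε-closure({q0}) = {q0, q2}.
Read '1': {q0, q2} → {q2}.
Read '1': {q2} → {q2}.
State q2 is in {q2}.

Yes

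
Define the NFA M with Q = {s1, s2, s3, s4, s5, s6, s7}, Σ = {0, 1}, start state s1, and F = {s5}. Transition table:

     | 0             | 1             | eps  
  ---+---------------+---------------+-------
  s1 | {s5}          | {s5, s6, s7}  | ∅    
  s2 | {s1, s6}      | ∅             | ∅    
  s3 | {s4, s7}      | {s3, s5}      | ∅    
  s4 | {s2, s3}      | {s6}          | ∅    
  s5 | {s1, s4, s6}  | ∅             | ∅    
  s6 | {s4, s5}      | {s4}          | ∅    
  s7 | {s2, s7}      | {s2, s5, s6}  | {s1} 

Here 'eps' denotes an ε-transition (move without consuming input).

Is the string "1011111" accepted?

Yes

Start in {s1}.
Read '1': s1→{s5, s6, s7}; union {s5, s6, s7}; ε-closure = {s1, s5, s6, s7}.
Read '0': s1→{s5}, s5→{s1, s4, s6}, s6→{s4, s5}, s7→{s2, s7}; now {s1, s2, s4, s5, s6, s7}.
Read '1': s1→{s5, s6, s7}, s2→∅, s4→{s6}, s5→∅, s6→{s4}, s7→{s2, s5, s6}; union {s2, s4, s5, s6, s7}; ε-closure = {s1, s2, s4, s5, s6, s7}.
Read '1': s1→{s5, s6, s7}, s2→∅, s4→{s6}, s5→∅, s6→{s4}, s7→{s2, s5, s6}; union {s2, s4, s5, s6, s7}; ε-closure = {s1, s2, s4, s5, s6, s7}.
Read '1': s1→{s5, s6, s7}, s2→∅, s4→{s6}, s5→∅, s6→{s4}, s7→{s2, s5, s6}; union {s2, s4, s5, s6, s7}; ε-closure = {s1, s2, s4, s5, s6, s7}.
Read '1': s1→{s5, s6, s7}, s2→∅, s4→{s6}, s5→∅, s6→{s4}, s7→{s2, s5, s6}; union {s2, s4, s5, s6, s7}; ε-closure = {s1, s2, s4, s5, s6, s7}.
Read '1': s1→{s5, s6, s7}, s2→∅, s4→{s6}, s5→∅, s6→{s4}, s7→{s2, s5, s6}; union {s2, s4, s5, s6, s7}; ε-closure = {s1, s2, s4, s5, s6, s7}.
The final set {s1, s2, s4, s5, s6, s7} contains the accepting state s5.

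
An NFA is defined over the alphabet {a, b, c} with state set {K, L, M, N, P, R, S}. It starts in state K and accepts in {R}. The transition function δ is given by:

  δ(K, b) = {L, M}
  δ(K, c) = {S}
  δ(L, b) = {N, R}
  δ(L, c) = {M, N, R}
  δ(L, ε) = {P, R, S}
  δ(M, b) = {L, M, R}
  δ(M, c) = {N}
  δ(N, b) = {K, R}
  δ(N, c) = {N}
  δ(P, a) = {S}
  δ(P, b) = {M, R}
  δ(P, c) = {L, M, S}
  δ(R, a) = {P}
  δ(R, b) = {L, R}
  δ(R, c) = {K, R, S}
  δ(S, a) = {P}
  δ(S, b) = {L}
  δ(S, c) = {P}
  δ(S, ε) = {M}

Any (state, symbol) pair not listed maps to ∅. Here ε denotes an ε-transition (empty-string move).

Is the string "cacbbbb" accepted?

Yes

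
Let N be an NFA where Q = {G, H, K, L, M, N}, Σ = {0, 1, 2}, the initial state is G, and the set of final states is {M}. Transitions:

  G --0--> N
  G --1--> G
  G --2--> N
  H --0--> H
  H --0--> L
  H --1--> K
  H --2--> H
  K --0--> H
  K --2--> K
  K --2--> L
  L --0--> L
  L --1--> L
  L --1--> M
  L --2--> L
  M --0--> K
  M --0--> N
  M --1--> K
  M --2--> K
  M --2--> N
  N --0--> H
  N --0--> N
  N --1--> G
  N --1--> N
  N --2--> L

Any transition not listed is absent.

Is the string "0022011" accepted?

Start in {G}.
Read '0': G→{N}; now {N}.
Read '0': N→{H, N}; now {H, N}.
Read '2': H→{H}, N→{L}; now {H, L}.
Read '2': H→{H}, L→{L}; now {H, L}.
Read '0': H→{H, L}, L→{L}; now {H, L}.
Read '1': H→{K}, L→{L, M}; now {K, L, M}.
Read '1': K→∅, L→{L, M}, M→{K}; now {K, L, M}.
The final set {K, L, M} contains the accepting state M.

Yes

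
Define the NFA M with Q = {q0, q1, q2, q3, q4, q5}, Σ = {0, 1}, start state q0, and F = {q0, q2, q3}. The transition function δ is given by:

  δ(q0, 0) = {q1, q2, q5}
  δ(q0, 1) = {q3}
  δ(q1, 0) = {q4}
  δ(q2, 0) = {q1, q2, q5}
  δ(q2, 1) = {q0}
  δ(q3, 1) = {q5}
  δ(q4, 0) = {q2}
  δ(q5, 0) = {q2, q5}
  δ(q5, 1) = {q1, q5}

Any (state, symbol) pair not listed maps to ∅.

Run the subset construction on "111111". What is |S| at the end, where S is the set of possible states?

Start in {q0}.
Read '1': {q0} → {q3}.
Read '1': {q3} → {q5}.
Read '1': {q5} → {q1, q5}.
Read '1': {q1, q5} → {q1, q5}.
Read '1': {q1, q5} → {q1, q5}.
Read '1': {q1, q5} → {q1, q5}.
That set has 2 states.

2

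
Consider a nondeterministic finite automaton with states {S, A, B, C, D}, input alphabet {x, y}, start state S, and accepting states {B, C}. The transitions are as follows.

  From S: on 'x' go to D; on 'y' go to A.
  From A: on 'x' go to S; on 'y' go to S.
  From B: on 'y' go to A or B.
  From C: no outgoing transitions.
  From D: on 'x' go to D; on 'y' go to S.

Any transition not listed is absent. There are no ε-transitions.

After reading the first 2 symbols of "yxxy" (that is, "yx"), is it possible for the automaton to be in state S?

Start in {S}.
Read 'y': S→{A}; now {A}.
Read 'x': A→{S}; now {S}.
State S is in {S}.

Yes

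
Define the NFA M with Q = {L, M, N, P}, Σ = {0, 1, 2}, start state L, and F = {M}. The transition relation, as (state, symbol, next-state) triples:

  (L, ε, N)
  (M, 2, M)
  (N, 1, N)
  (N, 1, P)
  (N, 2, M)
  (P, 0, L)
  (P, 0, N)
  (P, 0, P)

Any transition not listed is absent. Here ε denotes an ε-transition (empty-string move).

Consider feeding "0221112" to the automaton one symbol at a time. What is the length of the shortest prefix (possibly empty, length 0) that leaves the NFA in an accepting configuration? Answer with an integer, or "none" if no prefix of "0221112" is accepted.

none

Start: ε-closure({L}) = {L, N}.
Read '0': {L, N} → ∅.
The set is empty and remains empty for the remaining 6 symbols.
No reachable set along the way intersects F.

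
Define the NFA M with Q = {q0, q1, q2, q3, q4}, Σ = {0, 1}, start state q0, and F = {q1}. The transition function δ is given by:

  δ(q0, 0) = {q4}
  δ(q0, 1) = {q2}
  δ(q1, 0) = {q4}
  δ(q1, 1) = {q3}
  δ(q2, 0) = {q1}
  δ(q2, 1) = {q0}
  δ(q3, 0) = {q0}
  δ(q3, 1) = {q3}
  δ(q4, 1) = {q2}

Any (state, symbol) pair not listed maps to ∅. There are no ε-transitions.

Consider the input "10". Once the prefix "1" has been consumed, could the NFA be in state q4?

No

Start in {q0}.
Read '1': q0→{q2}; now {q2}.
State q4 is not in {q2}.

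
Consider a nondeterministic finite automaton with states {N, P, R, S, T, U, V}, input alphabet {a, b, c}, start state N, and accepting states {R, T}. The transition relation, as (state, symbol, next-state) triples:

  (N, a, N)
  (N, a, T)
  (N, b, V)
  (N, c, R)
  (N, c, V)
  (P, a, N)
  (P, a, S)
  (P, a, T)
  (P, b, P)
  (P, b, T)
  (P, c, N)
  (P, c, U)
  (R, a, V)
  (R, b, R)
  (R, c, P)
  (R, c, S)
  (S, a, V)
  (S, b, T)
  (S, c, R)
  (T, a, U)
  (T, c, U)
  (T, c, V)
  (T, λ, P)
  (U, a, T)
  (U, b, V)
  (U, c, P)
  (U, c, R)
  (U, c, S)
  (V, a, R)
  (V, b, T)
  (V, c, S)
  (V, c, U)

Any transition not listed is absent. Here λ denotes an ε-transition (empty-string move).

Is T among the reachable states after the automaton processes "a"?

Yes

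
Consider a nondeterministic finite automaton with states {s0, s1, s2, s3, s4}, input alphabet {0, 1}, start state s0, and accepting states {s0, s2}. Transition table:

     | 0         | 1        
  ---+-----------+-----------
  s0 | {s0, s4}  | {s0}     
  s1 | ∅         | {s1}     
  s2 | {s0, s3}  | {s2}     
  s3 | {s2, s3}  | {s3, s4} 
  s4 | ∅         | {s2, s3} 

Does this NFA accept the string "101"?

Yes

Start in {s0}.
Read '1': s0→{s0}; now {s0}.
Read '0': s0→{s0, s4}; now {s0, s4}.
Read '1': s0→{s0}, s4→{s2, s3}; now {s0, s2, s3}.
The final set {s0, s2, s3} contains the accepting states s0, s2.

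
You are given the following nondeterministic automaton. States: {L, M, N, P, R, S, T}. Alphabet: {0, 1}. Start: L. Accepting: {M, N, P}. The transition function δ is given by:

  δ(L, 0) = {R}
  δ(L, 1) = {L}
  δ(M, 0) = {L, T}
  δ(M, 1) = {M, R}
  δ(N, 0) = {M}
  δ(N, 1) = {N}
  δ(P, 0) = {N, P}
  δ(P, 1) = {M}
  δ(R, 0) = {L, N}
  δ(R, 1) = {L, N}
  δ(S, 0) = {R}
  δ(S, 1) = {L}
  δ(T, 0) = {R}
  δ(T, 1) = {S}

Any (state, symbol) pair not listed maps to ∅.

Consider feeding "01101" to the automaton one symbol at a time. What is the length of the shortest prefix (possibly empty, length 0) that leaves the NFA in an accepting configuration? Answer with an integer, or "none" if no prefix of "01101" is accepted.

Start in {L}.
Read '0': L→{R}; now {R}.
Read '1': R→{L, N}; now {L, N}.
None of the earlier sets intersect F, but {L, N} does.

2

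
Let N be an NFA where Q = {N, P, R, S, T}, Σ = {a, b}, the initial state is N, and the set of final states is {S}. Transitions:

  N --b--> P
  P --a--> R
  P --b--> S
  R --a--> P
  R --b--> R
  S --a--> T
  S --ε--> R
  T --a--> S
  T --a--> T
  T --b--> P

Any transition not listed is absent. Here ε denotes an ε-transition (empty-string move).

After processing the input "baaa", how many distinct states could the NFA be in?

1

Start in {N}.
Read 'b': {N} → {P}.
Read 'a': {P} → {R}.
Read 'a': {R} → {P}.
Read 'a': {P} → {R}.
That set has 1 state.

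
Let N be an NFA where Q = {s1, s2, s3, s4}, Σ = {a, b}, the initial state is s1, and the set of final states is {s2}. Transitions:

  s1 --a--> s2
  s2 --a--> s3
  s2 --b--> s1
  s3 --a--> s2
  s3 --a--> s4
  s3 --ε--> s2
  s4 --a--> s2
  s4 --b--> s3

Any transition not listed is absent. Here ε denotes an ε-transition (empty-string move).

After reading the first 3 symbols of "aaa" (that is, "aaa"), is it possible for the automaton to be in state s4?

Start in {s1}.
Read 'a': {s1} → {s2}.
Read 'a': {s2} → {s2, s3}.
Read 'a': {s2, s3} → {s2, s3, s4}.
State s4 is in {s2, s3, s4}.

Yes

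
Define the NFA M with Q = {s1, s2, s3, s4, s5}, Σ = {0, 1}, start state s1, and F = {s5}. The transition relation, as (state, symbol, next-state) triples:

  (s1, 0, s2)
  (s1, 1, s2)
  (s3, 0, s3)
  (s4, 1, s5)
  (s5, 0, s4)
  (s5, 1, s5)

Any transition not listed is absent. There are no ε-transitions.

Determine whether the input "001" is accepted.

Start in {s1}.
Read '0': s1→{s2}; now {s2}.
Read '0': s2→∅; now ∅.
The set is empty and remains empty for the remaining 1 symbol.
The final set ∅ contains no accepting state.

No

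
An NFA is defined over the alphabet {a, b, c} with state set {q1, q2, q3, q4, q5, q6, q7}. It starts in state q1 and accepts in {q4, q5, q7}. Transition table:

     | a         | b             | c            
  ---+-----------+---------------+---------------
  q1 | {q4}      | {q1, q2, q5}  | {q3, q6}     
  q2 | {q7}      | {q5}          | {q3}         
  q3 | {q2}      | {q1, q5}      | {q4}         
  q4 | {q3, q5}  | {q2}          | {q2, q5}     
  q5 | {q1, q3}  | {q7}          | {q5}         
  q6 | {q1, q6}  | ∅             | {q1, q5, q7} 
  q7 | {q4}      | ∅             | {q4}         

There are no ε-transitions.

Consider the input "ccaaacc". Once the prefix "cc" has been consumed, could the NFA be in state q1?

Yes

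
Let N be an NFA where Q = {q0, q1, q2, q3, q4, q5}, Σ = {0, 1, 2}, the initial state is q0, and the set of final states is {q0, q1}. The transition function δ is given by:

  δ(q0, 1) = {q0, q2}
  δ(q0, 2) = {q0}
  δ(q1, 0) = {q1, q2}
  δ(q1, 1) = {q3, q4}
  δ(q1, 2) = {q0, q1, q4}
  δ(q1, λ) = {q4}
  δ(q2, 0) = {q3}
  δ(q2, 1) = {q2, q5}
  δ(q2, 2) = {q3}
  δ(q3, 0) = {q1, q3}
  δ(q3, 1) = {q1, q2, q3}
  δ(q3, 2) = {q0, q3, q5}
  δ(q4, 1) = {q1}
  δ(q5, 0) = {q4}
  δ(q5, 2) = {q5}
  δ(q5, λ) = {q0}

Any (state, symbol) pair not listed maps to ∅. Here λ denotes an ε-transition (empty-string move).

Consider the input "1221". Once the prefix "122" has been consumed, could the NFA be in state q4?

Start in {q0}.
Read '1': q0→{q0, q2}; now {q0, q2}.
Read '2': q0→{q0}, q2→{q3}; now {q0, q3}.
Read '2': q0→{q0}, q3→{q0, q3, q5}; now {q0, q3, q5}.
State q4 is not in {q0, q3, q5}.

No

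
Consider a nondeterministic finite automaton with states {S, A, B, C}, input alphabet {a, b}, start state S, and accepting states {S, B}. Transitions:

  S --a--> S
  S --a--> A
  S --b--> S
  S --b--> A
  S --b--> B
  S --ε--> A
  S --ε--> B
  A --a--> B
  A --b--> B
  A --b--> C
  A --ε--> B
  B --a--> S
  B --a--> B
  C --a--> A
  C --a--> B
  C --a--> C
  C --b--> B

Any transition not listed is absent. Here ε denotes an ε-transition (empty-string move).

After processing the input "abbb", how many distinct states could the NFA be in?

Start: ε-closure({S}) = {S, A, B}.
Read 'a': S→{S, A}, A→{B}, B→{S, B}; now {S, A, B}.
Read 'b': S→{S, A, B}, A→{B, C}, B→∅; now {S, A, B, C}.
Read 'b': S→{S, A, B}, A→{B, C}, B→∅, C→{B}; now {S, A, B, C}.
Read 'b': S→{S, A, B}, A→{B, C}, B→∅, C→{B}; now {S, A, B, C}.
That set has 4 states.

4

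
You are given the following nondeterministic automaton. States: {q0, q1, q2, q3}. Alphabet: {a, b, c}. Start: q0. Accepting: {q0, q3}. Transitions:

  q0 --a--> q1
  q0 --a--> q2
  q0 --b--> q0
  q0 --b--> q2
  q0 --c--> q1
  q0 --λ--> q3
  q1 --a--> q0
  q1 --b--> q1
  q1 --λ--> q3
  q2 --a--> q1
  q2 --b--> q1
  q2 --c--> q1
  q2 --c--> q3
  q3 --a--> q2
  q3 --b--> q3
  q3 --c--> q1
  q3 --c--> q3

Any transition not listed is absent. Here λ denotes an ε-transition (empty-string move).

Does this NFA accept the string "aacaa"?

Start: ε-closure({q0}) = {q0, q3}.
Read 'a': q0→{q1, q2}, q3→{q2}; union {q1, q2}; ε-closure = {q1, q2, q3}.
Read 'a': q1→{q0}, q2→{q1}, q3→{q2}; union {q0, q1, q2}; ε-closure = {q0, q1, q2, q3}.
Read 'c': q0→{q1}, q1→∅, q2→{q1, q3}, q3→{q1, q3}; now {q1, q3}.
Read 'a': q1→{q0}, q3→{q2}; union {q0, q2}; ε-closure = {q0, q2, q3}.
Read 'a': q0→{q1, q2}, q2→{q1}, q3→{q2}; union {q1, q2}; ε-closure = {q1, q2, q3}.
The final set {q1, q2, q3} contains the accepting state q3.

Yes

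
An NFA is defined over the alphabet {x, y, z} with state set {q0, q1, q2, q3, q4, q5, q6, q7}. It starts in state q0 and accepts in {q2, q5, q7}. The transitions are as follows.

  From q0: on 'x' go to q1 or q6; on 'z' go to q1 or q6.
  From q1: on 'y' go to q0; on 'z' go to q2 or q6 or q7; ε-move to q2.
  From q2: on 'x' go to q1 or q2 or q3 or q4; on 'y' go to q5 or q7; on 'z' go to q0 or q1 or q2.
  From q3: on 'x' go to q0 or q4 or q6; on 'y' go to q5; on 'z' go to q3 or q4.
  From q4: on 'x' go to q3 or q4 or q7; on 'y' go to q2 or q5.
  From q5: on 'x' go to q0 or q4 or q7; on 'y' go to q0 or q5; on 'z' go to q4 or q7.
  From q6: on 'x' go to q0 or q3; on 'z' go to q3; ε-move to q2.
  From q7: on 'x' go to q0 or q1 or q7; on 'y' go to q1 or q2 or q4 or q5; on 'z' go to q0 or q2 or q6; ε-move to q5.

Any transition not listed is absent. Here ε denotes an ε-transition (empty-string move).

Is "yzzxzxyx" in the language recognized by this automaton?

No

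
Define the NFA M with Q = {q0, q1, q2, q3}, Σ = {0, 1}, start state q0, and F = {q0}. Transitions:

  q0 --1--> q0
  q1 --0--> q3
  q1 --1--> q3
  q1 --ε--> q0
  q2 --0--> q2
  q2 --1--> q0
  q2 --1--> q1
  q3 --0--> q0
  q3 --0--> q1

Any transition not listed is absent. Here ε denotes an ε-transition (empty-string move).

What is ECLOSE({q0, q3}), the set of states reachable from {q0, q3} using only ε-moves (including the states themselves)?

{q0, q3}

Begin with {q0, q3}.
No ε-moves leave this set, so the closure equals the set itself.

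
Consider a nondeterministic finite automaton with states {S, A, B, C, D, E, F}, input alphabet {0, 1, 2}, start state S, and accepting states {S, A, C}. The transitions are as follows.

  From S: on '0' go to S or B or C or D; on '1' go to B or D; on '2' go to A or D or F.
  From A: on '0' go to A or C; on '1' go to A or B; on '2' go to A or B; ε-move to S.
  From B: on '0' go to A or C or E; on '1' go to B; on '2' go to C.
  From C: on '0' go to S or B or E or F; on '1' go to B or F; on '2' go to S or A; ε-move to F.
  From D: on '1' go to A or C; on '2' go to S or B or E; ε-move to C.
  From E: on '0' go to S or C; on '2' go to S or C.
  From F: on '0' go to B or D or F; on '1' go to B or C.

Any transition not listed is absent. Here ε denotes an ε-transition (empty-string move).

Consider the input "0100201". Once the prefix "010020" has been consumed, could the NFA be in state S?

Yes

Start in {S}.
Read '0': S→{S, B, C, D}; union {S, B, C, D}; ε-closure = {S, B, C, D, F}.
Read '1': S→{B, D}, B→{B}, C→{B, F}, D→{A, C}, F→{B, C}; union {A, B, C, D, F}; ε-closure = {S, A, B, C, D, F}.
Read '0': S→{S, B, C, D}, A→{A, C}, B→{A, C, E}, C→{S, B, E, F}, D→∅, F→{B, D, F}; now {S, A, B, C, D, E, F}.
Read '0': S→{S, B, C, D}, A→{A, C}, B→{A, C, E}, C→{S, B, E, F}, D→∅, E→{S, C}, F→{B, D, F}; now {S, A, B, C, D, E, F}.
Read '2': S→{A, D, F}, A→{A, B}, B→{C}, C→{S, A}, D→{S, B, E}, E→{S, C}, F→∅; now {S, A, B, C, D, E, F}.
Read '0': S→{S, B, C, D}, A→{A, C}, B→{A, C, E}, C→{S, B, E, F}, D→∅, E→{S, C}, F→{B, D, F}; now {S, A, B, C, D, E, F}.
State S is in {S, A, B, C, D, E, F}.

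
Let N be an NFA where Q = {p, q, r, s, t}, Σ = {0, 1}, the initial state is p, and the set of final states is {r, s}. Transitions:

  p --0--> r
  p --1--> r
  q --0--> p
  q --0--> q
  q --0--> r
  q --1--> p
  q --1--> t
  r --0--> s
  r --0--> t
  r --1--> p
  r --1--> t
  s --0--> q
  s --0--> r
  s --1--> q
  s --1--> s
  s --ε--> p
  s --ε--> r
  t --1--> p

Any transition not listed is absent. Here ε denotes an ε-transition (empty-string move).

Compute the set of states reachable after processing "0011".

{p, q, r, s, t}

Start in {p}.
Read '0': {p} → {r}.
Read '0': {r} → {p, r, s, t}.
Read '1': {p, r, s, t} → {p, q, r, s, t}.
Read '1': {p, q, r, s, t} → {p, q, r, s, t}.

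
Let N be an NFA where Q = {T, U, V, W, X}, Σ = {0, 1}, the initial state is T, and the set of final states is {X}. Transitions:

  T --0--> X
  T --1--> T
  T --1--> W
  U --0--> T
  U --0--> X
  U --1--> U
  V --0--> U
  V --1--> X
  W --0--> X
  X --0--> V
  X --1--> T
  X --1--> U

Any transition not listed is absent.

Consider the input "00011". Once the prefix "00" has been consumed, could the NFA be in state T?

Start in {T}.
Read '0': {T} → {X}.
Read '0': {X} → {V}.
State T is not in {V}.

No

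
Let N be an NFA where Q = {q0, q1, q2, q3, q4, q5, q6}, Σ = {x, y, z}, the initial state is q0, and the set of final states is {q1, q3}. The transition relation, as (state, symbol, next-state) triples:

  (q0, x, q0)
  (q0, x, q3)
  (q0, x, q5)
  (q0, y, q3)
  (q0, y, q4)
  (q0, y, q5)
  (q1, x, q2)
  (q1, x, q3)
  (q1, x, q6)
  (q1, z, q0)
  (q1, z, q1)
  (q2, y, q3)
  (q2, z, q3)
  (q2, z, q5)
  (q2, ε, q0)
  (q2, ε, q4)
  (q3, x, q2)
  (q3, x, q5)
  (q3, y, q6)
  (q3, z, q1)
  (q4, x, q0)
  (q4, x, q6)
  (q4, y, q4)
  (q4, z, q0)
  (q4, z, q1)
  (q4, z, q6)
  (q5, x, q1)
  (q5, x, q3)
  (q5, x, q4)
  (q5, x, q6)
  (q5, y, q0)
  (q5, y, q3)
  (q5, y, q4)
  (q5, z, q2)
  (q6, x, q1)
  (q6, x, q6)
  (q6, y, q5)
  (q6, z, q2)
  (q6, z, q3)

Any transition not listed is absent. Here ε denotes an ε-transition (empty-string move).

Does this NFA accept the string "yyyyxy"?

Yes

Start in {q0}.
Read 'y': {q0} → {q3, q4, q5}.
Read 'y': {q3, q4, q5} → {q0, q3, q4, q6}.
Read 'y': {q0, q3, q4, q6} → {q3, q4, q5, q6}.
Read 'y': {q3, q4, q5, q6} → {q0, q3, q4, q5, q6}.
Read 'x': {q0, q3, q4, q5, q6} → {q0, q1, q2, q3, q4, q5, q6}.
Read 'y': {q0, q1, q2, q3, q4, q5, q6} → {q0, q3, q4, q5, q6}.
The final set {q0, q3, q4, q5, q6} contains the accepting state q3.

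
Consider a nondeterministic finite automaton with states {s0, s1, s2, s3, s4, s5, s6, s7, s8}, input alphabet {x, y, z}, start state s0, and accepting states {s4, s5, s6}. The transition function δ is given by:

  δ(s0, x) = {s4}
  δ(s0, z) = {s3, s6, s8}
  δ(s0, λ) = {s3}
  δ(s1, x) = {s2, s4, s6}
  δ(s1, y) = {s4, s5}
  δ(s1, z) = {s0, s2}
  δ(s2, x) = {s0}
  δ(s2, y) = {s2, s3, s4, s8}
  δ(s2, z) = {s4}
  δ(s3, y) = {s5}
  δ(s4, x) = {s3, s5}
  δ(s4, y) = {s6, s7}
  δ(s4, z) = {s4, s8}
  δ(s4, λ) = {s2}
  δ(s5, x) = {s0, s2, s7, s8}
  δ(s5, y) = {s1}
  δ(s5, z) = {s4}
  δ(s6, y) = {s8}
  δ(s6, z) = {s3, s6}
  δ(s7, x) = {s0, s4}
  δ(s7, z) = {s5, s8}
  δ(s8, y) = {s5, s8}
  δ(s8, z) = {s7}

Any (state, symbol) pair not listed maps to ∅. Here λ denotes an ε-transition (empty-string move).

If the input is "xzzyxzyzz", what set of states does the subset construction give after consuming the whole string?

{s2, s3, s4, s5, s6, s7, s8}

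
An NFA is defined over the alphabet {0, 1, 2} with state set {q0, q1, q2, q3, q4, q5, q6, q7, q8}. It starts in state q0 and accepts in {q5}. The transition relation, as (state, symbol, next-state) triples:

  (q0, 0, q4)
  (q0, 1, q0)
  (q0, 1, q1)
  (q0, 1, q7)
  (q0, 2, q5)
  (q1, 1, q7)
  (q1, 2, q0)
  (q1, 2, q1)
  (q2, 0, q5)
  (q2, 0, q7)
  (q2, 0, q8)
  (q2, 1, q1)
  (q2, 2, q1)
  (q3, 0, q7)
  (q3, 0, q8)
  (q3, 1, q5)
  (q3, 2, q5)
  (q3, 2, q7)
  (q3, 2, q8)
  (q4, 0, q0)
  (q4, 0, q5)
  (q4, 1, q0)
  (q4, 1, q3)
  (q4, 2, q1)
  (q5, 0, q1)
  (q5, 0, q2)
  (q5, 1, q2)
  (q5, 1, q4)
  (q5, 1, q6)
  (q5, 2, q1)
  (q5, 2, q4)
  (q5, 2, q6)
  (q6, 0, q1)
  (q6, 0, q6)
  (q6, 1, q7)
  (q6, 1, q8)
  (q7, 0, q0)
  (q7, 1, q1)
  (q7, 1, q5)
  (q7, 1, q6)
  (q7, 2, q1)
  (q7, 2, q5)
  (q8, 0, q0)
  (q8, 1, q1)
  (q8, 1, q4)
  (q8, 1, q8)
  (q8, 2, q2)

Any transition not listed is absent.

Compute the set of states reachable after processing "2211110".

Start in {q0}.
Read '2': {q0} → {q5}.
Read '2': {q5} → {q1, q4, q6}.
Read '1': {q1, q4, q6} → {q0, q3, q7, q8}.
Read '1': {q0, q3, q7, q8} → {q0, q1, q4, q5, q6, q7, q8}.
Read '1': {q0, q1, q4, q5, q6, q7, q8} → {q0, q1, q2, q3, q4, q5, q6, q7, q8}.
Read '1': {q0, q1, q2, q3, q4, q5, q6, q7, q8} → {q0, q1, q2, q3, q4, q5, q6, q7, q8}.
Read '0': {q0, q1, q2, q3, q4, q5, q6, q7, q8} → {q0, q1, q2, q4, q5, q6, q7, q8}.

{q0, q1, q2, q4, q5, q6, q7, q8}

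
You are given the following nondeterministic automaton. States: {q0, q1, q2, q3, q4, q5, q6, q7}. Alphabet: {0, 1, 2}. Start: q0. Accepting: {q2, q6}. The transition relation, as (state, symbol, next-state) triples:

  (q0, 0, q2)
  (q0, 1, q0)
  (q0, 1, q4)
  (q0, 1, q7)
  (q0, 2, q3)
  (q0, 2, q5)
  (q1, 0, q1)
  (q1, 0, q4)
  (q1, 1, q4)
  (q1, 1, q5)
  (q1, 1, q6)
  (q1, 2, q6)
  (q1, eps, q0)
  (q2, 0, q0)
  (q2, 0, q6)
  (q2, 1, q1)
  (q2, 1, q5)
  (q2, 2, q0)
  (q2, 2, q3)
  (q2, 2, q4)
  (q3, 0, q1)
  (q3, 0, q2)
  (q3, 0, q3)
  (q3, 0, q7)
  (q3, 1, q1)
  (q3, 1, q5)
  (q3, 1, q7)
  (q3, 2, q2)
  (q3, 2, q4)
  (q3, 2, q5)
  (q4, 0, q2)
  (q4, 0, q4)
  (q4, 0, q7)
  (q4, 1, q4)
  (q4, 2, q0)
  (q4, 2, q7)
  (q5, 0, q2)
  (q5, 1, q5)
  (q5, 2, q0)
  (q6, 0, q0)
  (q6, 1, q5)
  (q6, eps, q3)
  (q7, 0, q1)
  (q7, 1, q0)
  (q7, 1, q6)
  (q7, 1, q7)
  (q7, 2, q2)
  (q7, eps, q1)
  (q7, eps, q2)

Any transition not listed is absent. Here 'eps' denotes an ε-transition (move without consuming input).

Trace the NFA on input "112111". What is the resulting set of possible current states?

Start in {q0}.
Read '1': q0→{q0, q4, q7}; union {q0, q4, q7}; ε-closure = {q0, q1, q2, q4, q7}.
Read '1': q0→{q0, q4, q7}, q1→{q4, q5, q6}, q2→{q1, q5}, q4→{q4}, q7→{q0, q6, q7}; union {q0, q1, q4, q5, q6, q7}; ε-closure = {q0, q1, q2, q3, q4, q5, q6, q7}.
Read '2': q0→{q3, q5}, q1→{q6}, q2→{q0, q3, q4}, q3→{q2, q4, q5}, q4→{q0, q7}, q5→{q0}, q6→∅, q7→{q2}; union {q0, q2, q3, q4, q5, q6, q7}; ε-closure = {q0, q1, q2, q3, q4, q5, q6, q7}.
Read '1': q0→{q0, q4, q7}, q1→{q4, q5, q6}, q2→{q1, q5}, q3→{q1, q5, q7}, q4→{q4}, q5→{q5}, q6→{q5}, q7→{q0, q6, q7}; union {q0, q1, q4, q5, q6, q7}; ε-closure = {q0, q1, q2, q3, q4, q5, q6, q7}.
Read '1': q0→{q0, q4, q7}, q1→{q4, q5, q6}, q2→{q1, q5}, q3→{q1, q5, q7}, q4→{q4}, q5→{q5}, q6→{q5}, q7→{q0, q6, q7}; union {q0, q1, q4, q5, q6, q7}; ε-closure = {q0, q1, q2, q3, q4, q5, q6, q7}.
Read '1': q0→{q0, q4, q7}, q1→{q4, q5, q6}, q2→{q1, q5}, q3→{q1, q5, q7}, q4→{q4}, q5→{q5}, q6→{q5}, q7→{q0, q6, q7}; union {q0, q1, q4, q5, q6, q7}; ε-closure = {q0, q1, q2, q3, q4, q5, q6, q7}.

{q0, q1, q2, q3, q4, q5, q6, q7}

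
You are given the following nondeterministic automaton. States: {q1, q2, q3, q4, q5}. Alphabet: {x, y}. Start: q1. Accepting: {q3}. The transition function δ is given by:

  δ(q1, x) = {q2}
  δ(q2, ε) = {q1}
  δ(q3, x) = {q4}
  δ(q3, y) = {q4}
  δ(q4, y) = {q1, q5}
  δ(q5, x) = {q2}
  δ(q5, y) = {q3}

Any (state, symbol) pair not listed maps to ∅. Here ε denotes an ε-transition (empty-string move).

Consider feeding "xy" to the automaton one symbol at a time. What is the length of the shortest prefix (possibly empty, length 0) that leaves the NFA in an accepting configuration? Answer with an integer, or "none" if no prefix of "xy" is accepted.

Start in {q1}.
Read 'x': {q1} → {q1, q2}.
Read 'y': {q1, q2} → ∅.
No reachable set along the way intersects F.

none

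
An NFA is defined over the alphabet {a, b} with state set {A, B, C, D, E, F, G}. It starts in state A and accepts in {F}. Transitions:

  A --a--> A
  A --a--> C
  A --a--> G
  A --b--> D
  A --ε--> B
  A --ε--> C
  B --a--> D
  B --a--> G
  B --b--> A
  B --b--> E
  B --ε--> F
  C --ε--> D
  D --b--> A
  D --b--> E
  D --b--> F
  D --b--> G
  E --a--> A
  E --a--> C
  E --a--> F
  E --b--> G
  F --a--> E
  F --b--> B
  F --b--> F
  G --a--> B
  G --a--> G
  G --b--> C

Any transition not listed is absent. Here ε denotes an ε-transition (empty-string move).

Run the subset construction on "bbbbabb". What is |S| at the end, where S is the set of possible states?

Start: ε-closure({A}) = {A, B, C, D, F}.
Read 'b': A→{D}, B→{A, E}, C→∅, D→{A, E, F, G}, F→{B, F}; union {A, B, D, E, F, G}; ε-closure = {A, B, C, D, E, F, G}.
Read 'b': A→{D}, B→{A, E}, C→∅, D→{A, E, F, G}, E→{G}, F→{B, F}, G→{C}; now {A, B, C, D, E, F, G}.
Read 'b': A→{D}, B→{A, E}, C→∅, D→{A, E, F, G}, E→{G}, F→{B, F}, G→{C}; now {A, B, C, D, E, F, G}.
Read 'b': A→{D}, B→{A, E}, C→∅, D→{A, E, F, G}, E→{G}, F→{B, F}, G→{C}; now {A, B, C, D, E, F, G}.
Read 'a': A→{A, C, G}, B→{D, G}, C→∅, D→∅, E→{A, C, F}, F→{E}, G→{B, G}; now {A, B, C, D, E, F, G}.
Read 'b': A→{D}, B→{A, E}, C→∅, D→{A, E, F, G}, E→{G}, F→{B, F}, G→{C}; now {A, B, C, D, E, F, G}.
Read 'b': A→{D}, B→{A, E}, C→∅, D→{A, E, F, G}, E→{G}, F→{B, F}, G→{C}; now {A, B, C, D, E, F, G}.
That set has 7 states.

7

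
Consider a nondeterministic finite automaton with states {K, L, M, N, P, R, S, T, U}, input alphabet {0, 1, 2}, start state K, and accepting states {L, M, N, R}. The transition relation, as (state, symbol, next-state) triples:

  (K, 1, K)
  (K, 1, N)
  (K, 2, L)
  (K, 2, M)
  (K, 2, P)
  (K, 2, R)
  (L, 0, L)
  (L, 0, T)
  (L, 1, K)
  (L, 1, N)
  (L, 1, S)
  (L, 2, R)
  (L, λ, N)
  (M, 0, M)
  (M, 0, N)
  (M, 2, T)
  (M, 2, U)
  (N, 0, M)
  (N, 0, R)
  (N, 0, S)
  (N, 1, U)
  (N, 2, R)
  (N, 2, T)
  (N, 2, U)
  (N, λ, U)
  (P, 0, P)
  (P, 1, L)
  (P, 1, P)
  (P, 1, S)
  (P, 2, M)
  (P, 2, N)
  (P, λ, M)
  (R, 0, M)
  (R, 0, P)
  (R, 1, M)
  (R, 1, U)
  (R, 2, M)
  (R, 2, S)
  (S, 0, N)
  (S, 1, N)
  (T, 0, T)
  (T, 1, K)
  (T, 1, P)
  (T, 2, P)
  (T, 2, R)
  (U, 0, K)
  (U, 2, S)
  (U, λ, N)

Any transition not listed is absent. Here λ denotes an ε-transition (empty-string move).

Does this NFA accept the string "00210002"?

Start in {K}.
Read '0': K→∅; now ∅.
The set is empty and remains empty for the remaining 7 symbols.
The final set ∅ contains no accepting state.

No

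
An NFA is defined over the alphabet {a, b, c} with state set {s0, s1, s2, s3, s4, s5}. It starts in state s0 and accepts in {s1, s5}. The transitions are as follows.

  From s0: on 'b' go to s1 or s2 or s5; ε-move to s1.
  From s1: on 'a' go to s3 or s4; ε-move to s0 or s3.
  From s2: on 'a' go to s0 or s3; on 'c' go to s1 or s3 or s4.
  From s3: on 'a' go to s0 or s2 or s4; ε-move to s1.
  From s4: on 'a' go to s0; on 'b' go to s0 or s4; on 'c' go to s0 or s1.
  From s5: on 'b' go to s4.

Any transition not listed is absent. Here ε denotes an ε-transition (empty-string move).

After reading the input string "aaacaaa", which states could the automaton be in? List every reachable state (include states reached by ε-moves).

{s0, s1, s2, s3, s4}

Start: ε-closure({s0}) = {s0, s1, s3}.
Read 'a': s0→∅, s1→{s3, s4}, s3→{s0, s2, s4}; union {s0, s2, s3, s4}; ε-closure = {s0, s1, s2, s3, s4}.
Read 'a': s0→∅, s1→{s3, s4}, s2→{s0, s3}, s3→{s0, s2, s4}, s4→{s0}; union {s0, s2, s3, s4}; ε-closure = {s0, s1, s2, s3, s4}.
Read 'a': s0→∅, s1→{s3, s4}, s2→{s0, s3}, s3→{s0, s2, s4}, s4→{s0}; union {s0, s2, s3, s4}; ε-closure = {s0, s1, s2, s3, s4}.
Read 'c': s0→∅, s1→∅, s2→{s1, s3, s4}, s3→∅, s4→{s0, s1}; now {s0, s1, s3, s4}.
Read 'a': s0→∅, s1→{s3, s4}, s3→{s0, s2, s4}, s4→{s0}; union {s0, s2, s3, s4}; ε-closure = {s0, s1, s2, s3, s4}.
Read 'a': s0→∅, s1→{s3, s4}, s2→{s0, s3}, s3→{s0, s2, s4}, s4→{s0}; union {s0, s2, s3, s4}; ε-closure = {s0, s1, s2, s3, s4}.
Read 'a': s0→∅, s1→{s3, s4}, s2→{s0, s3}, s3→{s0, s2, s4}, s4→{s0}; union {s0, s2, s3, s4}; ε-closure = {s0, s1, s2, s3, s4}.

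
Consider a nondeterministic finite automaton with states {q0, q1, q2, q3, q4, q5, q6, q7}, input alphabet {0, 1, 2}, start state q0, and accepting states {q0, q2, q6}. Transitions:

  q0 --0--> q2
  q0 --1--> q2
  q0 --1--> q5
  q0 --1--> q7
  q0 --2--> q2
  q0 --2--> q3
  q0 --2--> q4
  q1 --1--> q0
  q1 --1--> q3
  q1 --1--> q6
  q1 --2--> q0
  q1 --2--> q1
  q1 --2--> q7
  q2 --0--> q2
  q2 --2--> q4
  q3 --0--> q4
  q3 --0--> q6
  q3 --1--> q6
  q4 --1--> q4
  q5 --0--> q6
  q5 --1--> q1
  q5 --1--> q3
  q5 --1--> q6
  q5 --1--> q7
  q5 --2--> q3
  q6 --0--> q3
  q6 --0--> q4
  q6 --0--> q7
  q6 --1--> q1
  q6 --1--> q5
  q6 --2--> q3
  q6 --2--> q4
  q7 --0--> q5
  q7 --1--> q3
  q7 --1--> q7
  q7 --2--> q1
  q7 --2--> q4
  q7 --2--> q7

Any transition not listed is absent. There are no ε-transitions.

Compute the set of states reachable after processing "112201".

Start in {q0}.
Read '1': q0→{q2, q5, q7}; now {q2, q5, q7}.
Read '1': q2→∅, q5→{q1, q3, q6, q7}, q7→{q3, q7}; now {q1, q3, q6, q7}.
Read '2': q1→{q0, q1, q7}, q3→∅, q6→{q3, q4}, q7→{q1, q4, q7}; now {q0, q1, q3, q4, q7}.
Read '2': q0→{q2, q3, q4}, q1→{q0, q1, q7}, q3→∅, q4→∅, q7→{q1, q4, q7}; now {q0, q1, q2, q3, q4, q7}.
Read '0': q0→{q2}, q1→∅, q2→{q2}, q3→{q4, q6}, q4→∅, q7→{q5}; now {q2, q4, q5, q6}.
Read '1': q2→∅, q4→{q4}, q5→{q1, q3, q6, q7}, q6→{q1, q5}; now {q1, q3, q4, q5, q6, q7}.

{q1, q3, q4, q5, q6, q7}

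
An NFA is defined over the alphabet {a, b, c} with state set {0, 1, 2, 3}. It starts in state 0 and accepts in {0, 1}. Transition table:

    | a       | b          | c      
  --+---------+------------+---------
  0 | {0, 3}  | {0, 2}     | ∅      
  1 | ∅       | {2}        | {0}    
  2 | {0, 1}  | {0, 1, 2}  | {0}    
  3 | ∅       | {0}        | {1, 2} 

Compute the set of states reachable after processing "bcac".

{1, 2}

Start in {0}.
Read 'b': 0→{0, 2}; now {0, 2}.
Read 'c': 0→∅, 2→{0}; now {0}.
Read 'a': 0→{0, 3}; now {0, 3}.
Read 'c': 0→∅, 3→{1, 2}; now {1, 2}.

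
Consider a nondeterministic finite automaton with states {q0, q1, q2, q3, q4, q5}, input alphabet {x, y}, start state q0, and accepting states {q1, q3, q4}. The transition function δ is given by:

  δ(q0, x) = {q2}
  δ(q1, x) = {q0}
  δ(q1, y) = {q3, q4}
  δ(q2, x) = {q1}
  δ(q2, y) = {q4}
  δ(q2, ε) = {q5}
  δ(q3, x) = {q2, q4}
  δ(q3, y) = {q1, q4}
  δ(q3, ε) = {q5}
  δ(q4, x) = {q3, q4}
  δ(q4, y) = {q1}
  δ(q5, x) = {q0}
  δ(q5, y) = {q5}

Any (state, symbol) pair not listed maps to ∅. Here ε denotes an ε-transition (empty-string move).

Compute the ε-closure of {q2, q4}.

{q2, q4, q5}

Begin with {q2, q4}.
ε-move q2 → q5; add q5.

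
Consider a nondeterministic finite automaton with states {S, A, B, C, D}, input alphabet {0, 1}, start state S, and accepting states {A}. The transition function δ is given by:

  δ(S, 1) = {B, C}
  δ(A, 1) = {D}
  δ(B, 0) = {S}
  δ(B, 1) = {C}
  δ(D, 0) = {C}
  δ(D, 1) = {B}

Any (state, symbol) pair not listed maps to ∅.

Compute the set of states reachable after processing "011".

Start in {S}.
Read '0': {S} → ∅.
The set is empty and remains empty for the remaining 2 symbols.

∅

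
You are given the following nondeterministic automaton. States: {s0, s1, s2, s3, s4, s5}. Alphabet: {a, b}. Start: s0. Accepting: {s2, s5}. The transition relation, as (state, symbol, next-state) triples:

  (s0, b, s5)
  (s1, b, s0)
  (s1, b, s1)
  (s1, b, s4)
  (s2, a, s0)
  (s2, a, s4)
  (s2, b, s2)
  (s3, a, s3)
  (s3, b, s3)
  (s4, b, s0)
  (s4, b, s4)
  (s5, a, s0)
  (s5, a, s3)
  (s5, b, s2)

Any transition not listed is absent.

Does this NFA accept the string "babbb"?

Yes

Start in {s0}.
Read 'b': {s0} → {s5}.
Read 'a': {s5} → {s0, s3}.
Read 'b': {s0, s3} → {s3, s5}.
Read 'b': {s3, s5} → {s2, s3}.
Read 'b': {s2, s3} → {s2, s3}.
The final set {s2, s3} contains the accepting state s2.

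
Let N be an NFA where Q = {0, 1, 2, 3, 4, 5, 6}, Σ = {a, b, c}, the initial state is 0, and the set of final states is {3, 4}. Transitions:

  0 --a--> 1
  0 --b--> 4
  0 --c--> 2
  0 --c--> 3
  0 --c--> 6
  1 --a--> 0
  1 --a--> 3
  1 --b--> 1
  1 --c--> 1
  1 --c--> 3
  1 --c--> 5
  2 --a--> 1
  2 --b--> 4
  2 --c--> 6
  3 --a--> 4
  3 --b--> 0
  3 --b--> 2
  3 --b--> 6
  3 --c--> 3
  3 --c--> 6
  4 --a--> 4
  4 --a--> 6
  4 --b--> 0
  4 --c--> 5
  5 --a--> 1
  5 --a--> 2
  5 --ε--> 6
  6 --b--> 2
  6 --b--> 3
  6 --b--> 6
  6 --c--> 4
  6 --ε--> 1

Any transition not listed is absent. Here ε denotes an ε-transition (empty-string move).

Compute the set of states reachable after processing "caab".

Start in {0}.
Read 'c': 0→{2, 3, 6}; union {2, 3, 6}; ε-closure = {1, 2, 3, 6}.
Read 'a': 1→{0, 3}, 2→{1}, 3→{4}, 6→∅; now {0, 1, 3, 4}.
Read 'a': 0→{1}, 1→{0, 3}, 3→{4}, 4→{4, 6}; now {0, 1, 3, 4, 6}.
Read 'b': 0→{4}, 1→{1}, 3→{0, 2, 6}, 4→{0}, 6→{2, 3, 6}; now {0, 1, 2, 3, 4, 6}.

{0, 1, 2, 3, 4, 6}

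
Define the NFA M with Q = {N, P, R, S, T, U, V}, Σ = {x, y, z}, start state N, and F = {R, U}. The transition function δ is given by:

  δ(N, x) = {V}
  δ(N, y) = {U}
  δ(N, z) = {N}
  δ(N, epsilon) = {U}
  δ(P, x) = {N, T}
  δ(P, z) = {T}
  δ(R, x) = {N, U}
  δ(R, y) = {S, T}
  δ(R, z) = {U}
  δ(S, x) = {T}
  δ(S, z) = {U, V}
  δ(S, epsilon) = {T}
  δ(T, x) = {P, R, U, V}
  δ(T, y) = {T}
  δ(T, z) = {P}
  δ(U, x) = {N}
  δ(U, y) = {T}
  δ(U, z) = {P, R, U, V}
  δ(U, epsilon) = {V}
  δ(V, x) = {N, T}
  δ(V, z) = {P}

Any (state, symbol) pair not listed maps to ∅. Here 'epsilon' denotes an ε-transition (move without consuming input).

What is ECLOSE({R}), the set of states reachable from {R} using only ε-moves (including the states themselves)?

Begin with {R}.
No ε-moves leave this set, so the closure equals the set itself.

{R}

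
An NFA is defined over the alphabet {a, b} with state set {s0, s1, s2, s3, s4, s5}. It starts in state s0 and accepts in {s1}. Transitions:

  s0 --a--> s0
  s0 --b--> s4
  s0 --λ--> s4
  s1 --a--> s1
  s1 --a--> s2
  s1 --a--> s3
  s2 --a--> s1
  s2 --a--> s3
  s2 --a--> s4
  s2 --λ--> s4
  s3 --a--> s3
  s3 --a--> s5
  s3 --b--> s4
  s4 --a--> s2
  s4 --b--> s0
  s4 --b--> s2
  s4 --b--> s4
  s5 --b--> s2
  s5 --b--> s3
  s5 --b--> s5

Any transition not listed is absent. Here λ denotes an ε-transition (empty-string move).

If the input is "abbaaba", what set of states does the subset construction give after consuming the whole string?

{s0, s1, s2, s3, s4, s5}

Start: ε-closure({s0}) = {s0, s4}.
Read 'a': {s0, s4} → {s0, s2, s4}.
Read 'b': {s0, s2, s4} → {s0, s2, s4}.
Read 'b': {s0, s2, s4} → {s0, s2, s4}.
Read 'a': {s0, s2, s4} → {s0, s1, s2, s3, s4}.
Read 'a': {s0, s1, s2, s3, s4} → {s0, s1, s2, s3, s4, s5}.
Read 'b': {s0, s1, s2, s3, s4, s5} → {s0, s2, s3, s4, s5}.
Read 'a': {s0, s2, s3, s4, s5} → {s0, s1, s2, s3, s4, s5}.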